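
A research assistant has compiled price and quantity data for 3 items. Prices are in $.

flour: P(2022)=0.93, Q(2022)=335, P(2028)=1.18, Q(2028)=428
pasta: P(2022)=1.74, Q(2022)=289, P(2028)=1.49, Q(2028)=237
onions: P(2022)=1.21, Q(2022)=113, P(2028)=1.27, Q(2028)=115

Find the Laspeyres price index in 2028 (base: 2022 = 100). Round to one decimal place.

101.9

Laspeyres price index uses base-period quantities as weights.
ΣP(2028)·Q(2022) = 1.18×335 + 1.49×289 + 1.27×113 = 395.3 + 430.61 + 143.51 = 969.42
ΣP(2022)·Q(2022) = 0.93×335 + 1.74×289 + 1.21×113 = 311.55 + 502.86 + 136.73 = 951.14
Index = 969.42 / 951.14 × 100 = 101.9219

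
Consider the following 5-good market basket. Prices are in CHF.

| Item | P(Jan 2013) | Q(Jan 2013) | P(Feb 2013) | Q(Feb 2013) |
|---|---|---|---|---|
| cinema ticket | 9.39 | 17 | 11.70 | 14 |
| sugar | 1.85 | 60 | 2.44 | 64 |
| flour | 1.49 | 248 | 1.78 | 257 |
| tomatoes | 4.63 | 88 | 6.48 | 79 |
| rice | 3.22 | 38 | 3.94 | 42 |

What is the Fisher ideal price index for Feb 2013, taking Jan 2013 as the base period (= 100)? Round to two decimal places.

Laspeyres component (base-period weights):
ΣP(Feb 2013)Q(Jan 2013) = 11.70×17 + 2.44×60 + 1.78×248 + 6.48×88 + 3.94×38 = 198.9 + 146.4 + 441.44 + 570.24 + 149.72 = 1506.7
ΣP(Jan 2013)Q(Jan 2013) = 9.39×17 + 1.85×60 + 1.49×248 + 4.63×88 + 3.22×38 = 159.63 + 111 + 369.52 + 407.44 + 122.36 = 1169.95
L = 1506.7 / 1169.95 × 100 = 128.7833
Paasche component (current-period weights):
ΣP(Feb 2013)Q(Feb 2013) = 11.70×14 + 2.44×64 + 1.78×257 + 6.48×79 + 3.94×42 = 163.8 + 156.16 + 457.46 + 511.92 + 165.48 = 1454.82
ΣP(Jan 2013)Q(Feb 2013) = 9.39×14 + 1.85×64 + 1.49×257 + 4.63×79 + 3.22×42 = 131.46 + 118.4 + 382.93 + 365.77 + 135.24 = 1133.8
P = 1454.82 / 1133.8 × 100 = 128.3136
Fisher = √(L × P) = √(128.7833 × 128.3136) = 128.5482

128.55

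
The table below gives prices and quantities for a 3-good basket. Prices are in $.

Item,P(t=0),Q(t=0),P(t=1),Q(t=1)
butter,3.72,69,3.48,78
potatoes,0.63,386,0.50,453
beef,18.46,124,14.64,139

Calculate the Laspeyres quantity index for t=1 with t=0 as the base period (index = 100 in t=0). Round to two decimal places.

Laspeyres quantity index uses base-period prices as weights.
ΣP(t=0)·Q(t=1) = 3.72×78 + 0.63×453 + 18.46×139 = 290.16 + 285.39 + 2565.94 = 3141.49
ΣP(t=0)·Q(t=0) = 3.72×69 + 0.63×386 + 18.46×124 = 256.68 + 243.18 + 2289.04 = 2788.9
Index = 3141.49 / 2788.9 × 100 = 112.6426

112.64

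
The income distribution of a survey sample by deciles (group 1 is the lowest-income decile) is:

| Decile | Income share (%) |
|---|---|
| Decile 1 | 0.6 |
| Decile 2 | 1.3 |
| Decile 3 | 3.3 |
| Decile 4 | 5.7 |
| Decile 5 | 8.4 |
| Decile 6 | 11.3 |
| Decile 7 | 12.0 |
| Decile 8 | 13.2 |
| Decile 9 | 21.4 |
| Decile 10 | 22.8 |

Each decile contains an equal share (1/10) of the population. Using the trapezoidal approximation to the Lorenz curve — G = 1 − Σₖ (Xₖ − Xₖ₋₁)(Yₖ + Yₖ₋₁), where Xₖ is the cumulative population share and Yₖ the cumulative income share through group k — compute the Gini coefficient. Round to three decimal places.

Cumulative income shares Yₖ: 0.0060, 0.0190, 0.0520, 0.1090, 0.1930, 0.3060, 0.4260, 0.5580, 0.7720, 1.0000
Σ (Xₖ−Xₖ₋₁)(Yₖ+Yₖ₋₁) = (1/10)(0.0060+0.0000) + (1/10)(0.0190+0.0060) + (1/10)(0.0520+0.0190) + (1/10)(0.1090+0.0520) + (1/10)(0.1930+0.1090) + (1/10)(0.3060+0.1930) + (1/10)(0.4260+0.3060) + (1/10)(0.5580+0.4260) + (1/10)(0.7720+0.5580) + (1/10)(1.0000+0.7720)
  = 0.0006 + 0.0025 + 0.0071 + 0.0161 + 0.0302 + 0.0499 + 0.0732 + 0.0984 + 0.1330 + 0.1772 = 0.5882
G = 1 − 0.5882 = 0.4118

0.412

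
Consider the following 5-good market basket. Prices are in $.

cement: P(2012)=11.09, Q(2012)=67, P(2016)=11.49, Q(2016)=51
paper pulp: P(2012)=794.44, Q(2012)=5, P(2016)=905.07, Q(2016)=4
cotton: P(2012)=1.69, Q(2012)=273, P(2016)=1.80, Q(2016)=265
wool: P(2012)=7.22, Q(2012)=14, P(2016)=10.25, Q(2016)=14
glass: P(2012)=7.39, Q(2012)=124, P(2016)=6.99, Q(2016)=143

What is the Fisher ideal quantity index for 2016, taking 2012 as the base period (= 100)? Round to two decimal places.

Laspeyres component (base-period weights):
ΣP(2012)Q(2016) = 11.09×51 + 794.44×4 + 1.69×265 + 7.22×14 + 7.39×143 = 565.59 + 3177.76 + 447.85 + 101.08 + 1056.77 = 5349.05
ΣP(2012)Q(2012) = 11.09×67 + 794.44×5 + 1.69×273 + 7.22×14 + 7.39×124 = 743.03 + 3972.2 + 461.37 + 101.08 + 916.36 = 6194.04
L = 5349.05 / 6194.04 × 100 = 86.3580
Paasche component (current-period weights):
ΣP(2016)Q(2016) = 11.49×51 + 905.07×4 + 1.80×265 + 10.25×14 + 6.99×143 = 585.99 + 3620.28 + 477 + 143.5 + 999.57 = 5826.34
ΣP(2016)Q(2012) = 11.49×67 + 905.07×5 + 1.80×273 + 10.25×14 + 6.99×124 = 769.83 + 4525.35 + 491.4 + 143.5 + 866.76 = 6796.84
P = 5826.34 / 6796.84 × 100 = 85.7213
Fisher = √(L × P) = √(86.3580 × 85.7213) = 86.0391

86.04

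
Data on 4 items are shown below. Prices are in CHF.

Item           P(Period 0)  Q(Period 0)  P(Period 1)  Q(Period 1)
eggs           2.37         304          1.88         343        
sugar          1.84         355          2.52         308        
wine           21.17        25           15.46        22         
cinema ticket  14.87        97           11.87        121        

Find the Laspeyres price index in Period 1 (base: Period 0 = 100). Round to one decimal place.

89.8

Laspeyres price index uses base-period quantities as weights.
ΣP(Period 1)·Q(Period 0) = 1.88×304 + 2.52×355 + 15.46×25 + 11.87×97 = 571.52 + 894.6 + 386.5 + 1151.39 = 3004.01
ΣP(Period 0)·Q(Period 0) = 2.37×304 + 1.84×355 + 21.17×25 + 14.87×97 = 720.48 + 653.2 + 529.25 + 1442.39 = 3345.32
Index = 3004.01 / 3345.32 × 100 = 89.7974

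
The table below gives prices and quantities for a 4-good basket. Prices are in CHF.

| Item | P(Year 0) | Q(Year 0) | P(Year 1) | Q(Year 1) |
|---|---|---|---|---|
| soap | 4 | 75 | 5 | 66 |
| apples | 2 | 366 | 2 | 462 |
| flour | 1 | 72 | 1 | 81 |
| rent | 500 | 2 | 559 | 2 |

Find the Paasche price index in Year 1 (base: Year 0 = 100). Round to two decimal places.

Paasche price index uses current-period quantities as weights.
ΣP(Year 1)·Q(Year 1) = 5×66 + 2×462 + 1×81 + 559×2 = 330 + 924 + 81 + 1118 = 2453
ΣP(Year 0)·Q(Year 1) = 4×66 + 2×462 + 1×81 + 500×2 = 264 + 924 + 81 + 1000 = 2269
Index = 2453 / 2269 × 100 = 108.1093

108.11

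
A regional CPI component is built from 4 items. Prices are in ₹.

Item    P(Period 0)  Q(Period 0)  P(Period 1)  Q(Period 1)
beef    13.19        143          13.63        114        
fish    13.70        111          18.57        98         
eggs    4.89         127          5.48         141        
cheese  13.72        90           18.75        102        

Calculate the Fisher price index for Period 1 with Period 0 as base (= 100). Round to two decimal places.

122.13

Laspeyres component (base-period weights):
ΣP(Period 1)Q(Period 0) = 13.63×143 + 18.57×111 + 5.48×127 + 18.75×90 = 1949.09 + 2061.27 + 695.96 + 1687.5 = 6393.82
ΣP(Period 0)Q(Period 0) = 13.19×143 + 13.70×111 + 4.89×127 + 13.72×90 = 1886.17 + 1520.7 + 621.03 + 1234.8 = 5262.7
L = 6393.82 / 5262.7 × 100 = 121.4931
Paasche component (current-period weights):
ΣP(Period 1)Q(Period 1) = 13.63×114 + 18.57×98 + 5.48×141 + 18.75×102 = 1553.82 + 1819.86 + 772.68 + 1912.5 = 6058.86
ΣP(Period 0)Q(Period 1) = 13.19×114 + 13.70×98 + 4.89×141 + 13.72×102 = 1503.66 + 1342.6 + 689.49 + 1399.44 = 4935.19
P = 6058.86 / 4935.19 × 100 = 122.7685
Fisher = √(L × P) = √(121.4931 × 122.7685) = 122.1292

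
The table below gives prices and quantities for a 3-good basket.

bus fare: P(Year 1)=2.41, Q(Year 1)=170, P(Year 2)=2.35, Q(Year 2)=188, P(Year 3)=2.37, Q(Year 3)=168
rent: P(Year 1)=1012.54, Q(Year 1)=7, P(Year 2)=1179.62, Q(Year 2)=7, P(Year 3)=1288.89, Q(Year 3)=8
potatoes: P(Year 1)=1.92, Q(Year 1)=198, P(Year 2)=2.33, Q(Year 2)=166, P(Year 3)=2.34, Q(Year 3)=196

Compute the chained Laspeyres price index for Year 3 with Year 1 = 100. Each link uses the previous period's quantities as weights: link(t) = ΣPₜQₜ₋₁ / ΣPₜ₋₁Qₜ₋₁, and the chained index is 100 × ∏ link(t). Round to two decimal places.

125.56

Link Year 1→Year 2:
ΣP(Year 2)Q(Year 1) = 2.35×170 + 1179.62×7 + 2.33×198 = 399.5 + 8257.34 + 461.34 = 9118.18
ΣP(Year 1)Q(Year 1) = 2.41×170 + 1012.54×7 + 1.92×198 = 409.7 + 7087.78 + 380.16 = 7877.64
link = 9118.18/7877.64 = 1.157476
Link Year 2→Year 3:
ΣP(Year 3)Q(Year 2) = 2.37×188 + 1288.89×7 + 2.34×166 = 445.56 + 9022.23 + 388.44 = 9856.23
ΣP(Year 2)Q(Year 2) = 2.35×188 + 1179.62×7 + 2.33×166 = 441.8 + 8257.34 + 386.78 = 9085.92
link = 9856.23/9085.92 = 1.084781
Chained index = 100 × 1.157476 × 1.084781 = 125.5608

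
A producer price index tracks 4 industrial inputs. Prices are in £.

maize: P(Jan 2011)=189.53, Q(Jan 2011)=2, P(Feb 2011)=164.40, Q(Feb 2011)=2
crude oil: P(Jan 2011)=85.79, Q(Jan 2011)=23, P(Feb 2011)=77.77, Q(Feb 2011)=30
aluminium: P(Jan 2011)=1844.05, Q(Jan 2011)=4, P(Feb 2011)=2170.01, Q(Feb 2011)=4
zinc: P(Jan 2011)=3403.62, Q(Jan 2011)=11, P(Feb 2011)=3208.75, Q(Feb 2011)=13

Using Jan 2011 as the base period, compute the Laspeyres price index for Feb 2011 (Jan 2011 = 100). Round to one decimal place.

Laspeyres price index uses base-period quantities as weights.
ΣP(Feb 2011)·Q(Jan 2011) = 164.40×2 + 77.77×23 + 2170.01×4 + 3208.75×11 = 328.8 + 1788.71 + 8680.04 + 35296.25 = 46093.8
ΣP(Jan 2011)·Q(Jan 2011) = 189.53×2 + 85.79×23 + 1844.05×4 + 3403.62×11 = 379.06 + 1973.17 + 7376.2 + 37439.82 = 47168.25
Index = 46093.8 / 47168.25 × 100 = 97.7221

97.7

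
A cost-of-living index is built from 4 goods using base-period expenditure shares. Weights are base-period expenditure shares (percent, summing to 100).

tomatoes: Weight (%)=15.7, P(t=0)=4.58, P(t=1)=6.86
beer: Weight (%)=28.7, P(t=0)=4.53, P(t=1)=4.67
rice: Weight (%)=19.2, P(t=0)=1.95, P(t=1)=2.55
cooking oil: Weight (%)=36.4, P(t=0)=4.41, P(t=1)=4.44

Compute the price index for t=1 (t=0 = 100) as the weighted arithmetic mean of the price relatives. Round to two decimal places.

114.86

tomatoes: 15.7 × (6.86/4.58) = 15.7 × 1.497817 = 23.5157
beer: 28.7 × (4.67/4.53) = 28.7 × 1.030905 = 29.5870
rice: 19.2 × (2.55/1.95) = 19.2 × 1.307692 = 25.1077
cooking oil: 36.4 × (4.44/4.41) = 36.4 × 1.006803 = 36.6476
Index = Σ wᵢ·(p₁ᵢ/p₀ᵢ) = 23.5157 + 29.5870 + 25.1077 + 36.6476 = 114.8580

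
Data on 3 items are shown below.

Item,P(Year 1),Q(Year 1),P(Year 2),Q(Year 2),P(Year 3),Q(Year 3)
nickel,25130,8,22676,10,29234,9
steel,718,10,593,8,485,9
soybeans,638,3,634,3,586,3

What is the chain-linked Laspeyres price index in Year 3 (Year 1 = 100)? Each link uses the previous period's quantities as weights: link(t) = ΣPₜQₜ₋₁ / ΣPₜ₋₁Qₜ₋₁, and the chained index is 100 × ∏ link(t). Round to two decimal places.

114.97

Link Year 1→Year 2:
ΣP(Year 2)Q(Year 1) = 22676×8 + 593×10 + 634×3 = 181408 + 5930 + 1902 = 189240
ΣP(Year 1)Q(Year 1) = 25130×8 + 718×10 + 638×3 = 201040 + 7180 + 1914 = 210134
link = 189240/210134 = 0.900568
Link Year 2→Year 3:
ΣP(Year 3)Q(Year 2) = 29234×10 + 485×8 + 586×3 = 292340 + 3880 + 1758 = 297978
ΣP(Year 2)Q(Year 2) = 22676×10 + 593×8 + 634×3 = 226760 + 4744 + 1902 = 233406
link = 297978/233406 = 1.276651
Chained index = 100 × 0.900568 × 1.276651 = 114.9711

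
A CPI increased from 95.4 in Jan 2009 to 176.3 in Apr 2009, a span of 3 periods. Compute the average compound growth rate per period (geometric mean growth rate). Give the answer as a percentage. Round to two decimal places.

Growth factor = (176.3/95.4)^(1/3) = (1.848008)^(1/3) = 1.227160
Growth rate = 1.227160 − 1 = 0.227160 = 22.7160%

22.72%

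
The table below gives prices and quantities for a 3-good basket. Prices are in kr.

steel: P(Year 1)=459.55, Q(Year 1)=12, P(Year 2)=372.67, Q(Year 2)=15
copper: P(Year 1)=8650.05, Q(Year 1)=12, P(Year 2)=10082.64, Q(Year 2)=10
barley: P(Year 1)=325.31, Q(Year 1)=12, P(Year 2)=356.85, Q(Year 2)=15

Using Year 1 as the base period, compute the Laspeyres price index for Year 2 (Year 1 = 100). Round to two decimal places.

Laspeyres price index uses base-period quantities as weights.
ΣP(Year 2)·Q(Year 1) = 372.67×12 + 10082.64×12 + 356.85×12 = 4472.04 + 120991.68 + 4282.2 = 129745.92
ΣP(Year 1)·Q(Year 1) = 459.55×12 + 8650.05×12 + 325.31×12 = 5514.6 + 103800.6 + 3903.72 = 113218.92
Index = 129745.92 / 113218.92 × 100 = 114.5974

114.60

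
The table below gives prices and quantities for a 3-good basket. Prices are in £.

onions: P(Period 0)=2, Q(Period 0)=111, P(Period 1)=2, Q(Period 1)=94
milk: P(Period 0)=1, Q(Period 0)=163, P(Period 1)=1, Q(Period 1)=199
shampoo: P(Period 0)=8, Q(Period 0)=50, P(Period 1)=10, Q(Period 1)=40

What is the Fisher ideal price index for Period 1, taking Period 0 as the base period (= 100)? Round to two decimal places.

112.02

Laspeyres component (base-period weights):
ΣP(Period 1)Q(Period 0) = 2×111 + 1×163 + 10×50 = 222 + 163 + 500 = 885
ΣP(Period 0)Q(Period 0) = 2×111 + 1×163 + 8×50 = 222 + 163 + 400 = 785
L = 885 / 785 × 100 = 112.7389
Paasche component (current-period weights):
ΣP(Period 1)Q(Period 1) = 2×94 + 1×199 + 10×40 = 188 + 199 + 400 = 787
ΣP(Period 0)Q(Period 1) = 2×94 + 1×199 + 8×40 = 188 + 199 + 320 = 707
P = 787 / 707 × 100 = 111.3154
Fisher = √(L × P) = √(112.7389 × 111.3154) = 112.0249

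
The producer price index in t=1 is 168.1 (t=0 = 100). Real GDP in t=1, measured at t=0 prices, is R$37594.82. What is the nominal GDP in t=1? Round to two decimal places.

Nominal = Real × (Index/100) = 37594.82 × (168.1/100)
        = 37594.82 × 1.681 = 63196.8924

63196.89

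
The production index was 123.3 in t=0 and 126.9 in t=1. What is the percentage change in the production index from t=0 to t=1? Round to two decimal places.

Change = (126.9 − 123.3) / 123.3 × 100
       = 3.6 / 123.3 × 100 = 2.9197%

2.92%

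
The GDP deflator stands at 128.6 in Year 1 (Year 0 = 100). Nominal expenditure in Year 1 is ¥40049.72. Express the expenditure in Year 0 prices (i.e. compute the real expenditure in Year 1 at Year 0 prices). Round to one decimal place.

31142.9

Real = Nominal ÷ (Index/100) = 40049.72 ÷ (128.6/100)
     = 40049.72 ÷ 1.286 = 31142.8616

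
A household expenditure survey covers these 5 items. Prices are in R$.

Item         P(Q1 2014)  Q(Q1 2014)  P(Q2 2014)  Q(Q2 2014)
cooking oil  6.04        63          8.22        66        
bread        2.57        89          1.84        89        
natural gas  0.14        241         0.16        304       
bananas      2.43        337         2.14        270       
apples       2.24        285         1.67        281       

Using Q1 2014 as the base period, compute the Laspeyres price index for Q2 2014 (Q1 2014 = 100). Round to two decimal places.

91.29

Laspeyres price index uses base-period quantities as weights.
ΣP(Q2 2014)·Q(Q1 2014) = 8.22×63 + 1.84×89 + 0.16×241 + 2.14×337 + 1.67×285 = 517.86 + 163.76 + 38.56 + 721.18 + 475.95 = 1917.31
ΣP(Q1 2014)·Q(Q1 2014) = 6.04×63 + 2.57×89 + 0.14×241 + 2.43×337 + 2.24×285 = 380.52 + 228.73 + 33.74 + 818.91 + 638.4 = 2100.3
Index = 1917.31 / 2100.3 × 100 = 91.2874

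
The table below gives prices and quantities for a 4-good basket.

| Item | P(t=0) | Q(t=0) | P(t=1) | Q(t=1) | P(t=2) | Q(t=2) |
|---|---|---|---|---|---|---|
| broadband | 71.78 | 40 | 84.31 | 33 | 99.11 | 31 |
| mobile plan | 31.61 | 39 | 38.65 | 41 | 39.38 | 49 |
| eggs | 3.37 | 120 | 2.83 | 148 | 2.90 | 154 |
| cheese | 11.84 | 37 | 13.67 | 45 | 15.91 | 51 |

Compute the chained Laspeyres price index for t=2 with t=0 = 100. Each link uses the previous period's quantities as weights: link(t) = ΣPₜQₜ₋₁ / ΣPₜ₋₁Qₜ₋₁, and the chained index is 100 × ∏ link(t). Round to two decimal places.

Link t=0→t=1:
ΣP(t=1)Q(t=0) = 84.31×40 + 38.65×39 + 2.83×120 + 13.67×37 = 3372.4 + 1507.35 + 339.6 + 505.79 = 5725.14
ΣP(t=0)Q(t=0) = 71.78×40 + 31.61×39 + 3.37×120 + 11.84×37 = 2871.2 + 1232.79 + 404.4 + 438.08 = 4946.47
link = 5725.14/4946.47 = 1.157419
Link t=1→t=2:
ΣP(t=2)Q(t=1) = 99.11×33 + 39.38×41 + 2.90×148 + 15.91×45 = 3270.63 + 1614.58 + 429.2 + 715.95 = 6030.36
ΣP(t=1)Q(t=1) = 84.31×33 + 38.65×41 + 2.83×148 + 13.67×45 = 2782.23 + 1584.65 + 418.84 + 615.15 = 5400.87
link = 6030.36/5400.87 = 1.116553
Chained index = 100 × 1.157419 × 1.116553 = 129.2321

129.23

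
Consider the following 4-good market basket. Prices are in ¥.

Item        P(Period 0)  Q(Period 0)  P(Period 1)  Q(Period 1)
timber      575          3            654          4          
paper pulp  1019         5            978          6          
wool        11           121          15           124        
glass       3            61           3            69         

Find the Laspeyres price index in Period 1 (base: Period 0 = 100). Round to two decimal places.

106.19

Laspeyres price index uses base-period quantities as weights.
ΣP(Period 1)·Q(Period 0) = 654×3 + 978×5 + 15×121 + 3×61 = 1962 + 4890 + 1815 + 183 = 8850
ΣP(Period 0)·Q(Period 0) = 575×3 + 1019×5 + 11×121 + 3×61 = 1725 + 5095 + 1331 + 183 = 8334
Index = 8850 / 8334 × 100 = 106.1915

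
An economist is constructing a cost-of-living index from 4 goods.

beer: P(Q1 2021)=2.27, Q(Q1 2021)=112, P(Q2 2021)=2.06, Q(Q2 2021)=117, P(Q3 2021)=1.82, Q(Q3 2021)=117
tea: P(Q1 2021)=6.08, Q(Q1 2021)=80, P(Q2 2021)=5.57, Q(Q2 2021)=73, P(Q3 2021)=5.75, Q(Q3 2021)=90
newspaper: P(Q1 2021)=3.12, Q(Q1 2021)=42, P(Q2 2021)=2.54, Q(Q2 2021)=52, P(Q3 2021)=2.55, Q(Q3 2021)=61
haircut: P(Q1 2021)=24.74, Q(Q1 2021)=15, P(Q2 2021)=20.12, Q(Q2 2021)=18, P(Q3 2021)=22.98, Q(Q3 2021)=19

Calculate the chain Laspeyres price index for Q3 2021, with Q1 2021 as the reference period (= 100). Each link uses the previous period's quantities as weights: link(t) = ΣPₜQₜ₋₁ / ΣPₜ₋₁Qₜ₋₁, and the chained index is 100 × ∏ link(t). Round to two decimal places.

Link Q1 2021→Q2 2021:
ΣP(Q2 2021)Q(Q1 2021) = 2.06×112 + 5.57×80 + 2.54×42 + 20.12×15 = 230.72 + 445.6 + 106.68 + 301.8 = 1084.8
ΣP(Q1 2021)Q(Q1 2021) = 2.27×112 + 6.08×80 + 3.12×42 + 24.74×15 = 254.24 + 486.4 + 131.04 + 371.1 = 1242.78
link = 1084.8/1242.78 = 0.872882
Link Q2 2021→Q3 2021:
ΣP(Q3 2021)Q(Q2 2021) = 1.82×117 + 5.75×73 + 2.55×52 + 22.98×18 = 212.94 + 419.75 + 132.6 + 413.64 = 1178.93
ΣP(Q2 2021)Q(Q2 2021) = 2.06×117 + 5.57×73 + 2.54×52 + 20.12×18 = 241.02 + 406.61 + 132.08 + 362.16 = 1141.87
link = 1178.93/1141.87 = 1.032456
Chained index = 100 × 0.872882 × 1.032456 = 90.1212

90.12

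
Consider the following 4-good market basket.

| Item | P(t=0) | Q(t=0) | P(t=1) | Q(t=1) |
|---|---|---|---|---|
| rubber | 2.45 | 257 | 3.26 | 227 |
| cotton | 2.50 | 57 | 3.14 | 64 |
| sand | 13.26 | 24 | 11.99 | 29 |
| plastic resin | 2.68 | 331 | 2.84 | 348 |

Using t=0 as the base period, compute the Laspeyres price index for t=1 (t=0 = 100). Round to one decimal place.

Laspeyres price index uses base-period quantities as weights.
ΣP(t=1)·Q(t=0) = 3.26×257 + 3.14×57 + 11.99×24 + 2.84×331 = 837.82 + 178.98 + 287.76 + 940.04 = 2244.6
ΣP(t=0)·Q(t=0) = 2.45×257 + 2.50×57 + 13.26×24 + 2.68×331 = 629.65 + 142.5 + 318.24 + 887.08 = 1977.47
Index = 2244.6 / 1977.47 × 100 = 113.5087

113.5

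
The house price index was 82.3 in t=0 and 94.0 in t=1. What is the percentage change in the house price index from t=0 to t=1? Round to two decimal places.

Change = (94.0 − 82.3) / 82.3 × 100
       = 11.7 / 82.3 × 100 = 14.2163%

14.22%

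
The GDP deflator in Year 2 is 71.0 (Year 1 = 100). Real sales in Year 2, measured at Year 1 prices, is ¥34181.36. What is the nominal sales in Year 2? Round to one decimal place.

Nominal = Real × (Index/100) = 34181.36 × (71.0/100)
        = 34181.36 × 0.710 = 24268.7656

24268.8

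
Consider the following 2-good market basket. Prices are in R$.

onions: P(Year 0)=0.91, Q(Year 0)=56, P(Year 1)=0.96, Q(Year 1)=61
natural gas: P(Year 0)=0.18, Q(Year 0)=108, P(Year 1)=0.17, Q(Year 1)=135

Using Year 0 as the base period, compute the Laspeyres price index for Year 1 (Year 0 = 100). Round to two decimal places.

Laspeyres price index uses base-period quantities as weights.
ΣP(Year 1)·Q(Year 0) = 0.96×56 + 0.17×108 = 53.76 + 18.36 = 72.12
ΣP(Year 0)·Q(Year 0) = 0.91×56 + 0.18×108 = 50.96 + 19.44 = 70.4
Index = 72.12 / 70.4 × 100 = 102.4432

102.44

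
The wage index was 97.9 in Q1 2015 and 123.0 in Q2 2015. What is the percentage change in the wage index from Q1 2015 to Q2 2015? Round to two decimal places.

25.64%

Change = (123.0 − 97.9) / 97.9 × 100
       = 25.1 / 97.9 × 100 = 25.6384%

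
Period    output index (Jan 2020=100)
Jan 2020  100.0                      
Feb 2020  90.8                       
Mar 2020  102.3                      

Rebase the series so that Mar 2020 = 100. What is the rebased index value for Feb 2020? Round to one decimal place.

88.8

Rebased(Feb 2020) = 90.8 / 102.3 × 100 = 88.7586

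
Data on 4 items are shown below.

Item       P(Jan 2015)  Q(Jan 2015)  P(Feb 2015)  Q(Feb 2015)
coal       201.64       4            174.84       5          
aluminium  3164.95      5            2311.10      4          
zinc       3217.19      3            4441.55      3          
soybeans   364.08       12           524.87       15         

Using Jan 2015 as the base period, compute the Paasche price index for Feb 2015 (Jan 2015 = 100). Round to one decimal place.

Paasche price index uses current-period quantities as weights.
ΣP(Feb 2015)·Q(Feb 2015) = 174.84×5 + 2311.10×4 + 4441.55×3 + 524.87×15 = 874.2 + 9244.4 + 13324.65 + 7873.05 = 31316.3
ΣP(Jan 2015)·Q(Feb 2015) = 201.64×5 + 3164.95×4 + 3217.19×3 + 364.08×15 = 1008.2 + 12659.8 + 9651.57 + 5461.2 = 28780.77
Index = 31316.3 / 28780.77 × 100 = 108.8098

108.8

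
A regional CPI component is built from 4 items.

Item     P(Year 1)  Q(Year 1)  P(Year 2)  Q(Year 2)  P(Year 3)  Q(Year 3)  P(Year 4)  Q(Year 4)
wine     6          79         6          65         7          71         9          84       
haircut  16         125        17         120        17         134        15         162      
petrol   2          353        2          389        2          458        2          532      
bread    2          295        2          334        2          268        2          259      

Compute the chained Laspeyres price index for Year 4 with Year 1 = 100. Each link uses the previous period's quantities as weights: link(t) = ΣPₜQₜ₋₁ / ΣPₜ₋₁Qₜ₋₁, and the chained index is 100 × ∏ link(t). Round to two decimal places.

101.92

Link Year 1→Year 2:
ΣP(Year 2)Q(Year 1) = 6×79 + 17×125 + 2×353 + 2×295 = 474 + 2125 + 706 + 590 = 3895
ΣP(Year 1)Q(Year 1) = 6×79 + 16×125 + 2×353 + 2×295 = 474 + 2000 + 706 + 590 = 3770
link = 3895/3770 = 1.033156
Link Year 2→Year 3:
ΣP(Year 3)Q(Year 2) = 7×65 + 17×120 + 2×389 + 2×334 = 455 + 2040 + 778 + 668 = 3941
ΣP(Year 2)Q(Year 2) = 6×65 + 17×120 + 2×389 + 2×334 = 390 + 2040 + 778 + 668 = 3876
link = 3941/3876 = 1.016770
Link Year 3→Year 4:
ΣP(Year 4)Q(Year 3) = 9×71 + 15×134 + 2×458 + 2×268 = 639 + 2010 + 916 + 536 = 4101
ΣP(Year 3)Q(Year 3) = 7×71 + 17×134 + 2×458 + 2×268 = 497 + 2278 + 916 + 536 = 4227
link = 4101/4227 = 0.970192
Chained index = 100 × 1.033156 × 1.016770 × 0.970192 = 101.9169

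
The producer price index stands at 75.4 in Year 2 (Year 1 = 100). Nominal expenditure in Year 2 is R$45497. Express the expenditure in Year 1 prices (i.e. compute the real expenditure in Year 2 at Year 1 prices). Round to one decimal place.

Real = Nominal ÷ (Index/100) = 45497 ÷ (75.4/100)
     = 45497 ÷ 0.754 = 60340.8488

60340.8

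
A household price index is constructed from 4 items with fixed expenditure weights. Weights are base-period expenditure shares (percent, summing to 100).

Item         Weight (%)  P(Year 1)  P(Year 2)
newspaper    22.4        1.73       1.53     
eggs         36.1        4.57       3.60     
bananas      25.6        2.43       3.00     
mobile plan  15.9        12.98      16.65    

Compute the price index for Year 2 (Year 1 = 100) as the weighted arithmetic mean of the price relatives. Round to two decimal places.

100.25

newspaper: 22.4 × (1.53/1.73) = 22.4 × 0.884393 = 19.8104
eggs: 36.1 × (3.60/4.57) = 36.1 × 0.787746 = 28.4376
bananas: 25.6 × (3.00/2.43) = 25.6 × 1.234568 = 31.6049
mobile plan: 15.9 × (16.65/12.98) = 15.9 × 1.282743 = 20.3956
Index = Σ wᵢ·(p₁ᵢ/p₀ᵢ) = 19.8104 + 28.4376 + 31.6049 + 20.3956 = 100.2486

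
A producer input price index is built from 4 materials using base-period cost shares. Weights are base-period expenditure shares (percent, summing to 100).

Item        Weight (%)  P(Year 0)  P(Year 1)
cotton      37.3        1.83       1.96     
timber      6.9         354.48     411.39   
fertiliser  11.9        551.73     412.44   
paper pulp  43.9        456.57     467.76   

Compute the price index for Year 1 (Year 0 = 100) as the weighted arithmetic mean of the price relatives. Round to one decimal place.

101.8

cotton: 37.3 × (1.96/1.83) = 37.3 × 1.071038 = 39.9497
timber: 6.9 × (411.39/354.48) = 6.9 × 1.160545 = 8.0078
fertiliser: 11.9 × (412.44/551.73) = 11.9 × 0.747540 = 8.8957
paper pulp: 43.9 × (467.76/456.57) = 43.9 × 1.024509 = 44.9759
Index = Σ wᵢ·(p₁ᵢ/p₀ᵢ) = 39.9497 + 8.0078 + 8.8957 + 44.9759 = 101.8291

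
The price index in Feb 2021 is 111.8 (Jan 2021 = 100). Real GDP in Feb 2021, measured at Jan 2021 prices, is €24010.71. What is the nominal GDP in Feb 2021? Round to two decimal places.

26843.97

Nominal = Real × (Index/100) = 24010.71 × (111.8/100)
        = 24010.71 × 1.118 = 26843.9738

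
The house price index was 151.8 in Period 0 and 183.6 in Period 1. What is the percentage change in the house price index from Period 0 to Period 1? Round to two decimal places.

Change = (183.6 − 151.8) / 151.8 × 100
       = 31.8 / 151.8 × 100 = 20.9486%

20.95%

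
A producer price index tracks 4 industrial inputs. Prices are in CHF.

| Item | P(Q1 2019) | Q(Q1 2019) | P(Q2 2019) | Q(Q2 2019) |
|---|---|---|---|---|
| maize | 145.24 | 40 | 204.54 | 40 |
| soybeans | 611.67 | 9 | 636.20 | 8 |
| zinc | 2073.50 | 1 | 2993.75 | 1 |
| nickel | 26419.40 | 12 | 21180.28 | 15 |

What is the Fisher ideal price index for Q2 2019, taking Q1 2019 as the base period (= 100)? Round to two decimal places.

Laspeyres component (base-period weights):
ΣP(Q2 2019)Q(Q1 2019) = 204.54×40 + 636.20×9 + 2993.75×1 + 21180.28×12 = 8181.6 + 5725.8 + 2993.75 + 254163.36 = 271064.51
ΣP(Q1 2019)Q(Q1 2019) = 145.24×40 + 611.67×9 + 2073.50×1 + 26419.40×12 = 5809.6 + 5505.03 + 2073.5 + 317032.8 = 330420.93
L = 271064.51 / 330420.93 × 100 = 82.0361
Paasche component (current-period weights):
ΣP(Q2 2019)Q(Q2 2019) = 204.54×40 + 636.20×8 + 2993.75×1 + 21180.28×15 = 8181.6 + 5089.6 + 2993.75 + 317704.2 = 333969.15
ΣP(Q1 2019)Q(Q2 2019) = 145.24×40 + 611.67×8 + 2073.50×1 + 26419.40×15 = 5809.6 + 4893.36 + 2073.5 + 396291 = 409067.46
P = 333969.15 / 409067.46 × 100 = 81.6416
Fisher = √(L × P) = √(82.0361 × 81.6416) = 81.8386

81.84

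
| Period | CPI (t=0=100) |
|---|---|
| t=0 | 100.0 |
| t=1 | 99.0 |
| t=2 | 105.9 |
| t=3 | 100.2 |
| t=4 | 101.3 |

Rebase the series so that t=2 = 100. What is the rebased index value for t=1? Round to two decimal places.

Rebased(t=1) = 99.0 / 105.9 × 100 = 93.4844

93.48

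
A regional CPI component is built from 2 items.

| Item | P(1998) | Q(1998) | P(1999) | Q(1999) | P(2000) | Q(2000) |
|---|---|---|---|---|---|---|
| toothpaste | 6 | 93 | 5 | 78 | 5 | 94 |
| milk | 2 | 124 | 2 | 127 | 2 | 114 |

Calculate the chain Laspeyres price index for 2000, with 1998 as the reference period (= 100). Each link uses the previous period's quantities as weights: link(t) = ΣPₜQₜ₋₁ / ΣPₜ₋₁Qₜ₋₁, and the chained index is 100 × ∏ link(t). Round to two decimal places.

Link 1998→1999:
ΣP(1999)Q(1998) = 5×93 + 2×124 = 465 + 248 = 713
ΣP(1998)Q(1998) = 6×93 + 2×124 = 558 + 248 = 806
link = 713/806 = 0.884615
Link 1999→2000:
ΣP(2000)Q(1999) = 5×78 + 2×127 = 390 + 254 = 644
ΣP(1999)Q(1999) = 5×78 + 2×127 = 390 + 254 = 644
link = 644/644 = 1.000000
Chained index = 100 × 0.884615 × 1.000000 = 88.4615

88.46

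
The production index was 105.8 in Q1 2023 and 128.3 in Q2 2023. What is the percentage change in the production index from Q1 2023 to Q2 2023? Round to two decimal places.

Change = (128.3 − 105.8) / 105.8 × 100
       = 22.5 / 105.8 × 100 = 21.2665%

21.27%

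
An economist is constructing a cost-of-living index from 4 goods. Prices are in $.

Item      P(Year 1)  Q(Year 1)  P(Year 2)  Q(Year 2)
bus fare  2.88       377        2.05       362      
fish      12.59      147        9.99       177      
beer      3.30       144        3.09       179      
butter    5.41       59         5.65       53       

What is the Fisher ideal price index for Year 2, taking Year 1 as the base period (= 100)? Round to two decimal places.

Laspeyres component (base-period weights):
ΣP(Year 2)Q(Year 1) = 2.05×377 + 9.99×147 + 3.09×144 + 5.65×59 = 772.85 + 1468.53 + 444.96 + 333.35 = 3019.69
ΣP(Year 1)Q(Year 1) = 2.88×377 + 12.59×147 + 3.30×144 + 5.41×59 = 1085.76 + 1850.73 + 475.2 + 319.19 = 3730.88
L = 3019.69 / 3730.88 × 100 = 80.9377
Paasche component (current-period weights):
ΣP(Year 2)Q(Year 2) = 2.05×362 + 9.99×177 + 3.09×179 + 5.65×53 = 742.1 + 1768.23 + 553.11 + 299.45 = 3362.89
ΣP(Year 1)Q(Year 2) = 2.88×362 + 12.59×177 + 3.30×179 + 5.41×53 = 1042.56 + 2228.43 + 590.7 + 286.73 = 4148.42
P = 3362.89 / 4148.42 × 100 = 81.0644
Fisher = √(L × P) = √(80.9377 × 81.0644) = 81.0010

81.00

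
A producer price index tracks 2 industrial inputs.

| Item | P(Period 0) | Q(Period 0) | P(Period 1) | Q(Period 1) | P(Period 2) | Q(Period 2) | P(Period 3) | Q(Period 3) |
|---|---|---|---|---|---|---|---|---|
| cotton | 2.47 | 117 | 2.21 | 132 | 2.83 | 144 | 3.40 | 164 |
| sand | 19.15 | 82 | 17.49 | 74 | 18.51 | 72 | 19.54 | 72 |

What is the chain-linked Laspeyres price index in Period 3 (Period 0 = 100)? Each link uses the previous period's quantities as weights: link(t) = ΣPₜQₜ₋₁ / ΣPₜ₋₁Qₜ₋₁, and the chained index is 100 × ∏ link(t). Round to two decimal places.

Link Period 0→Period 1:
ΣP(Period 1)Q(Period 0) = 2.21×117 + 17.49×82 = 258.57 + 1434.18 = 1692.75
ΣP(Period 0)Q(Period 0) = 2.47×117 + 19.15×82 = 288.99 + 1570.3 = 1859.29
link = 1692.75/1859.29 = 0.910428
Link Period 1→Period 2:
ΣP(Period 2)Q(Period 1) = 2.83×132 + 18.51×74 = 373.56 + 1369.74 = 1743.3
ΣP(Period 1)Q(Period 1) = 2.21×132 + 17.49×74 = 291.72 + 1294.26 = 1585.98
link = 1743.3/1585.98 = 1.099194
Link Period 2→Period 3:
ΣP(Period 3)Q(Period 2) = 3.40×144 + 19.54×72 = 489.6 + 1406.88 = 1896.48
ΣP(Period 2)Q(Period 2) = 2.83×144 + 18.51×72 = 407.52 + 1332.72 = 1740.24
link = 1896.48/1740.24 = 1.089781
Chained index = 100 × 0.910428 × 1.099194 × 1.089781 = 109.0584

109.06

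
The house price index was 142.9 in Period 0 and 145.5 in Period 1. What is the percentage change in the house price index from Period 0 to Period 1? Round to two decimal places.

1.82%

Change = (145.5 − 142.9) / 142.9 × 100
       = 2.6 / 142.9 × 100 = 1.8195%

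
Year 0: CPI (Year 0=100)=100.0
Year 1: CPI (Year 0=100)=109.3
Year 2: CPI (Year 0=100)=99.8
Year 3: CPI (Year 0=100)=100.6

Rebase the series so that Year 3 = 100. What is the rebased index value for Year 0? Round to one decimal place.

99.4

Rebased(Year 0) = 100.0 / 100.6 × 100 = 99.4036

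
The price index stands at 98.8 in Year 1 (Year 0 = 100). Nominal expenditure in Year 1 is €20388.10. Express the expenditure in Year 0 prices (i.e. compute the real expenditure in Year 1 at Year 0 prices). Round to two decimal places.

20635.73

Real = Nominal ÷ (Index/100) = 20388.10 ÷ (98.8/100)
     = 20388.10 ÷ 0.988 = 20635.7287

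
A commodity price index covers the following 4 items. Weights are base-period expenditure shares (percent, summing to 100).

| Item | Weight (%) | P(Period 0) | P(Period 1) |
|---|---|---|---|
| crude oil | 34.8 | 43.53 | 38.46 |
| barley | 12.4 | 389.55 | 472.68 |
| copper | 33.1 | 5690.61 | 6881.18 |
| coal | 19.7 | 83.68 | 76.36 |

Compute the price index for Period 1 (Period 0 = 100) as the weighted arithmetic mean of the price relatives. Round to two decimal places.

103.79

crude oil: 34.8 × (38.46/43.53) = 34.8 × 0.883529 = 30.7468
barley: 12.4 × (472.68/389.55) = 12.4 × 1.213400 = 15.0462
copper: 33.1 × (6881.18/5690.61) = 33.1 × 1.209217 = 40.0251
coal: 19.7 × (76.36/83.68) = 19.7 × 0.912524 = 17.9767
Index = Σ wᵢ·(p₁ᵢ/p₀ᵢ) = 30.7468 + 15.0462 + 40.0251 + 17.9767 = 103.7947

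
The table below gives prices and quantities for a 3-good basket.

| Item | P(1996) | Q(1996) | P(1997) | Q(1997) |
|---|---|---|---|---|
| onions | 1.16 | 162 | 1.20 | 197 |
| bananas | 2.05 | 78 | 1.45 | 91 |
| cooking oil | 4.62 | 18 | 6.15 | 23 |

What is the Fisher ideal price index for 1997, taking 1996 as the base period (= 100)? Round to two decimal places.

Laspeyres component (base-period weights):
ΣP(1997)Q(1996) = 1.20×162 + 1.45×78 + 6.15×18 = 194.4 + 113.1 + 110.7 = 418.2
ΣP(1996)Q(1996) = 1.16×162 + 2.05×78 + 4.62×18 = 187.92 + 159.9 + 83.16 = 430.98
L = 418.2 / 430.98 × 100 = 97.0347
Paasche component (current-period weights):
ΣP(1997)Q(1997) = 1.20×197 + 1.45×91 + 6.15×23 = 236.4 + 131.95 + 141.45 = 509.8
ΣP(1996)Q(1997) = 1.16×197 + 2.05×91 + 4.62×23 = 228.52 + 186.55 + 106.26 = 521.33
P = 509.8 / 521.33 × 100 = 97.7883
Fisher = √(L × P) = √(97.0347 × 97.7883) = 97.4108

97.41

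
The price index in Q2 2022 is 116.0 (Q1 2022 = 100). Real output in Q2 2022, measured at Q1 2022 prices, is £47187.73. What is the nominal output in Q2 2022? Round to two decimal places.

Nominal = Real × (Index/100) = 47187.73 × (116.0/100)
        = 47187.73 × 1.160 = 54737.7668

54737.77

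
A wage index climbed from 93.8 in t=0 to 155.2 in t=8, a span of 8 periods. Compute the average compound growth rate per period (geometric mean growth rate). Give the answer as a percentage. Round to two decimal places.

Growth factor = (155.2/93.8)^(1/8) = (1.654584)^(1/8) = 1.064967
Growth rate = 1.064967 − 1 = 0.064967 = 6.4967%

6.50%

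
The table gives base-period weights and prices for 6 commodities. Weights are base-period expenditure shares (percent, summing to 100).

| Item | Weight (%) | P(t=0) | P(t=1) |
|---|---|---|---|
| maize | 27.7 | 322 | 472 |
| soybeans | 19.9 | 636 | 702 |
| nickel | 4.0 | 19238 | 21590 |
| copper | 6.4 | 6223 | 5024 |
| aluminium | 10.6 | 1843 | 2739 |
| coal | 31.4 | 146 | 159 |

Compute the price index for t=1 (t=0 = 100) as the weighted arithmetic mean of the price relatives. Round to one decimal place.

122.2

maize: 27.7 × (472/322) = 27.7 × 1.465839 = 40.6037
soybeans: 19.9 × (702/636) = 19.9 × 1.103774 = 21.9651
nickel: 4.0 × (21590/19238) = 4.0 × 1.122258 = 4.4890
copper: 6.4 × (5024/6223) = 6.4 × 0.807328 = 5.1669
aluminium: 10.6 × (2739/1843) = 10.6 × 1.486164 = 15.7533
coal: 31.4 × (159/146) = 31.4 × 1.089041 = 34.1959
Index = Σ wᵢ·(p₁ᵢ/p₀ᵢ) = 40.6037 + 21.9651 + 4.4890 + 5.1669 + 15.7533 + 34.1959 = 122.1740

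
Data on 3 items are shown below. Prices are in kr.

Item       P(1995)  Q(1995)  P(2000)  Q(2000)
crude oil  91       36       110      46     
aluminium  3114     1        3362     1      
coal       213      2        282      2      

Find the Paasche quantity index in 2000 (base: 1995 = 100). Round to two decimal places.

113.95

Paasche quantity index uses current-period prices as weights.
ΣP(2000)·Q(2000) = 110×46 + 3362×1 + 282×2 = 5060 + 3362 + 564 = 8986
ΣP(2000)·Q(1995) = 110×36 + 3362×1 + 282×2 = 3960 + 3362 + 564 = 7886
Index = 8986 / 7886 × 100 = 113.9488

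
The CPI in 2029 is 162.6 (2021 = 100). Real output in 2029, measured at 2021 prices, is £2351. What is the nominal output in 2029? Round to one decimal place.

Nominal = Real × (Index/100) = 2351 × (162.6/100)
        = 2351 × 1.626 = 3822.7260

3822.7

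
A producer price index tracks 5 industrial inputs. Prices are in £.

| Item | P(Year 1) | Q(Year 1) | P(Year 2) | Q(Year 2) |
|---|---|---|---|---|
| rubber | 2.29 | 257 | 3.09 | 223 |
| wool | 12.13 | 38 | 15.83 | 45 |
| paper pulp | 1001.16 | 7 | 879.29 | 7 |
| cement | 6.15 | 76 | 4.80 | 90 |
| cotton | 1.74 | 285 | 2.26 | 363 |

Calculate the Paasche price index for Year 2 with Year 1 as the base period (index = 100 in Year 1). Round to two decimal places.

95.23

Paasche price index uses current-period quantities as weights.
ΣP(Year 2)·Q(Year 2) = 3.09×223 + 15.83×45 + 879.29×7 + 4.80×90 + 2.26×363 = 689.07 + 712.35 + 6155.03 + 432 + 820.38 = 8808.83
ΣP(Year 1)·Q(Year 2) = 2.29×223 + 12.13×45 + 1001.16×7 + 6.15×90 + 1.74×363 = 510.67 + 545.85 + 7008.12 + 553.5 + 631.62 = 9249.76
Index = 8808.83 / 9249.76 × 100 = 95.2331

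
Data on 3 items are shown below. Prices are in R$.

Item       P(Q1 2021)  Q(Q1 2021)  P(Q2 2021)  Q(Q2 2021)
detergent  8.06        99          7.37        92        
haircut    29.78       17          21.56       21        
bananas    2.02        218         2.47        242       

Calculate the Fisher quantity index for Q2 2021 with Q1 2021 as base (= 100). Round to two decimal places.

106.06

Laspeyres component (base-period weights):
ΣP(Q1 2021)Q(Q2 2021) = 8.06×92 + 29.78×21 + 2.02×242 = 741.52 + 625.38 + 488.84 = 1855.74
ΣP(Q1 2021)Q(Q1 2021) = 8.06×99 + 29.78×17 + 2.02×218 = 797.94 + 506.26 + 440.36 = 1744.56
L = 1855.74 / 1744.56 × 100 = 106.3730
Paasche component (current-period weights):
ΣP(Q2 2021)Q(Q2 2021) = 7.37×92 + 21.56×21 + 2.47×242 = 678.04 + 452.76 + 597.74 = 1728.54
ΣP(Q2 2021)Q(Q1 2021) = 7.37×99 + 21.56×17 + 2.47×218 = 729.63 + 366.52 + 538.46 = 1634.61
P = 1728.54 / 1634.61 × 100 = 105.7463
Fisher = √(L × P) = √(106.3730 × 105.7463) = 106.0592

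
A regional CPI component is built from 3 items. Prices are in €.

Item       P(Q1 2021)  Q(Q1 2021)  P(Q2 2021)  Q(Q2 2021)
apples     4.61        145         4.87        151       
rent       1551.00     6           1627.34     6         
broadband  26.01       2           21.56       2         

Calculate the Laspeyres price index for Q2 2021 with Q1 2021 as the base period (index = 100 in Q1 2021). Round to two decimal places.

Laspeyres price index uses base-period quantities as weights.
ΣP(Q2 2021)·Q(Q1 2021) = 4.87×145 + 1627.34×6 + 21.56×2 = 706.15 + 9764.04 + 43.12 = 10513.31
ΣP(Q1 2021)·Q(Q1 2021) = 4.61×145 + 1551.00×6 + 26.01×2 = 668.45 + 9306 + 52.02 = 10026.47
Index = 10513.31 / 10026.47 × 100 = 104.8555

104.86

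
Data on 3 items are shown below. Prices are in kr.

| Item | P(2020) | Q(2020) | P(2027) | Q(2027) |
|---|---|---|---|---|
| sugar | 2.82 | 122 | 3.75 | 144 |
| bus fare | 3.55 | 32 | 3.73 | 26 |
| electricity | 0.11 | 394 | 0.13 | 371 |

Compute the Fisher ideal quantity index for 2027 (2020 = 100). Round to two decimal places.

108.36

Laspeyres component (base-period weights):
ΣP(2020)Q(2027) = 2.82×144 + 3.55×26 + 0.11×371 = 406.08 + 92.3 + 40.81 = 539.19
ΣP(2020)Q(2020) = 2.82×122 + 3.55×32 + 0.11×394 = 344.04 + 113.6 + 43.34 = 500.98
L = 539.19 / 500.98 × 100 = 107.6271
Paasche component (current-period weights):
ΣP(2027)Q(2027) = 3.75×144 + 3.73×26 + 0.13×371 = 540 + 96.98 + 48.23 = 685.21
ΣP(2027)Q(2020) = 3.75×122 + 3.73×32 + 0.13×394 = 457.5 + 119.36 + 51.22 = 628.08
P = 685.21 / 628.08 × 100 = 109.0960
Fisher = √(L × P) = √(107.6271 × 109.0960) = 108.3590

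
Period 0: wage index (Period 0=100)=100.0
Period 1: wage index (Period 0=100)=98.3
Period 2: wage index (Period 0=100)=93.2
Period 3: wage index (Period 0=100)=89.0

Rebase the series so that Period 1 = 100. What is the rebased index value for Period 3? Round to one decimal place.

90.5

Rebased(Period 3) = 89.0 / 98.3 × 100 = 90.5392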